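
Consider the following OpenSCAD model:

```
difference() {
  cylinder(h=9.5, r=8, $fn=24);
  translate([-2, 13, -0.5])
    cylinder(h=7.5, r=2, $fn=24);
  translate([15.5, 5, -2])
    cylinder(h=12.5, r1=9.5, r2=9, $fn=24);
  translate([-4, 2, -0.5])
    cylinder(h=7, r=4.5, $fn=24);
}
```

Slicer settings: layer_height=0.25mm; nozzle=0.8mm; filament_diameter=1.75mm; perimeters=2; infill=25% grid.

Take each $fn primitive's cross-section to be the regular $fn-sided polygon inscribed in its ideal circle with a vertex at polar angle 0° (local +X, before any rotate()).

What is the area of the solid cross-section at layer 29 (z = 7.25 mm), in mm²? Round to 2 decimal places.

196.28 mm²

At z = 7.25 mm: the r=8 cylinder gives a regular 24-gon of circumradius 8 (constant along its height) (area = (24/2)·8.000²·sin(360°/24) = 198.77 mm²); the cylinder at (-2, 13) is absent (z outside [-0.5, 7]); the cone at (15.5, 5) contributes a regular 24-gon of circumradius 9.130 (interpolated between r1=9.5 and r2=9 at t=0.740) (area = (24/2)·9.130²·sin(360°/24) = 258.89 mm²); the cylinder at (-4, 2) is absent (z outside [-0.5, 6.5]); After the difference (first − rest): starting from the r=8 cylinder (198.77 mm²), the cone at (15.5, 5) partially overlaps it — only the 2.49 mm² overlap (of its 258.89 mm²) is removed, clipping the outline — area = 196.28 mm². Overall, the cross-section is a single solid region. Net area = 196.28 mm².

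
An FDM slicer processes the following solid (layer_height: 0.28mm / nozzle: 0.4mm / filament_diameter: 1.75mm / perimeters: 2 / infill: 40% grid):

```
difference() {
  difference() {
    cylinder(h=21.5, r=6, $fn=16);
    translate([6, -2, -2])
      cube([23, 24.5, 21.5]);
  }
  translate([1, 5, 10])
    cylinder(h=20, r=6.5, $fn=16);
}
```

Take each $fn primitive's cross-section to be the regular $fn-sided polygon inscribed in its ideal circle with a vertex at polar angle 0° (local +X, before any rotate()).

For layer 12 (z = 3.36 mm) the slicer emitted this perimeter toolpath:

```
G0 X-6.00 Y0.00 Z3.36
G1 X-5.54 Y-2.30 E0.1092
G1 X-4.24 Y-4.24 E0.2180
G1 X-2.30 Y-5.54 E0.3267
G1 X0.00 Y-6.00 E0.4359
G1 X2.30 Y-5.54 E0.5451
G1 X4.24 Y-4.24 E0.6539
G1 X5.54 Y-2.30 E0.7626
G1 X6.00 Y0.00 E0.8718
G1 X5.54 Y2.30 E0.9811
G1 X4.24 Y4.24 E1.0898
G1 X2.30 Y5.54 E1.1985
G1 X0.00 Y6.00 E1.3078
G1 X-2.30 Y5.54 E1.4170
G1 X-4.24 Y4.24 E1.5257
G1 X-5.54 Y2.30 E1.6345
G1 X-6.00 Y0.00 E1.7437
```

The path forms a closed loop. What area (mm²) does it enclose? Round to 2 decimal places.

Apply the shoelace formula to the sequence of (X, Y) vertices; enclosed area = 110.15 mm².

110.15 mm²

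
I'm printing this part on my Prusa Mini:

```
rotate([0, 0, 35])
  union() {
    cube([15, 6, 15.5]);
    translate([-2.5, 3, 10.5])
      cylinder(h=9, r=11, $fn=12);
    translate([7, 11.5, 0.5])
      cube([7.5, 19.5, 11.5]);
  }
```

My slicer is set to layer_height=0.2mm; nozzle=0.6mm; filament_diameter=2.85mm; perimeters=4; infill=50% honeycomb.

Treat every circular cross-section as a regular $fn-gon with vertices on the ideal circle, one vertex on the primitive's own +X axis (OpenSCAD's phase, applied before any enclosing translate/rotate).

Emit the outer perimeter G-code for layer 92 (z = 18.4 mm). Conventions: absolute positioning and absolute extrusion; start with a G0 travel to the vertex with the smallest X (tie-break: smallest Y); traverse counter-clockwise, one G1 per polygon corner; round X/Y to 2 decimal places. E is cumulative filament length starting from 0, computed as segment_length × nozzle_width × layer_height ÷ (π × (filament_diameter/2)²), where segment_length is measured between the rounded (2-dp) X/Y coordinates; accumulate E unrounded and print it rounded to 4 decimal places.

G0 X-14.73 Y0.06 Z18.40
G1 X-12.78 Y-5.29 E0.1071
G1 X-8.42 Y-8.95 E0.2142
G1 X-2.81 Y-9.93 E0.3213
G1 X2.54 Y-7.99 E0.4284
G1 X6.20 Y-3.63 E0.5354
G1 X7.19 Y1.98 E0.6426
G1 X5.24 Y7.33 E0.7497
G1 X0.88 Y10.99 E0.8568
G1 X-4.73 Y11.98 E0.9640
G1 X-10.08 Y10.03 E1.0711
G1 X-13.74 Y5.67 E1.1781
G1 X-14.73 Y0.06 E1.2853

At z = 18.4 mm: the cube is not intersected at this z (z outside [0, 15.5]); the cylinder at (-2.5, 3): section is a regular 12-gon, circumradius r=11; the cube at (7, 11.5) is absent (z outside [0.5, 12]); Combining (union): only the r=11 cylinder at (-2.5, 3) is present, so the union is just that shape — 1 connected region; (whole slice rotated 35° about Z — lengths, areas and connectivity unchanged). The outline is a single polygon with 12 vertices. Extrusion per mm of travel: 0.6 × 0.2 / (π × 1.425²) = 0.018811. Accumulating E over each segment gives final E = 1.2853.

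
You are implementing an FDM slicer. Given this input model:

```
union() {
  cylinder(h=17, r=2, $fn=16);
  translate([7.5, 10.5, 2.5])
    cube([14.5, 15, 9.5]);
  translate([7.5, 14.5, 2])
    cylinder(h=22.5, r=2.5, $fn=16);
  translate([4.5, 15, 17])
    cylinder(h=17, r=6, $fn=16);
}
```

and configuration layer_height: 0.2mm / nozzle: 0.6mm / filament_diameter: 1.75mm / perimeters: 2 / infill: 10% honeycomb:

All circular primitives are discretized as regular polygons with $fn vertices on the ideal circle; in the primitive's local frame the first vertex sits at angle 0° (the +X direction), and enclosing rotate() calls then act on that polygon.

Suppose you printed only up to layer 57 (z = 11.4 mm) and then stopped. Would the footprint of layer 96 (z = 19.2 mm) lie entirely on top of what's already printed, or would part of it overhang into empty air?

Compare the two slices. At z = 11.4: the r=2 cylinder gives a regular 16-gon of circumradius 2 (constant along its height) (area = (16/2)·2.000²·sin(360°/16) = 12.25 mm²); the 14.5×15 cube at (7.5, 10.5) contributes its full rectangle (area 217.50 mm²); the r=2.5 cylinder at (7.5, 14.5) contributes a regular 16-gon of circumradius 2.5 (area = (16/2)·2.500²·sin(360°/16) = 19.13 mm²); the cylinder at (4.5, 15) is not intersected at this z (z outside [17, 34]); Combining (union): the regions partially overlap — summed areas 248.88 mm² minus the doubly-counted overlap 9.57 mm² gives 239.31 mm² — area = 239.31 mm². At z = 19.2: the cylinder is not intersected at this z (z outside [0, 17]); the cube at (7.5, 10.5) is not intersected at this z (z outside [2.5, 12]); the r=2.5 cylinder at (7.5, 14.5) contributes a regular 16-gon of circumradius 2.5 (area = (16/2)·2.500²·sin(360°/16) = 19.13 mm²); the r=6 cylinder at (4.5, 15) contributes a regular 16-gon of circumradius 6 (area = (16/2)·6.000²·sin(360°/16) = 110.21 mm²); Merging all regions: the r=2.5 cylinder at (7.5, 14.5) lies entirely inside the r=6 cylinder at (4.5, 15), so the union is just the r=6 cylinder at (4.5, 15) — area = 110.21 mm². Checking containment: at z = 19.2 the cross-section extends beyond the z = 11.4 cross-section by about 79.76 mm².

part overhangs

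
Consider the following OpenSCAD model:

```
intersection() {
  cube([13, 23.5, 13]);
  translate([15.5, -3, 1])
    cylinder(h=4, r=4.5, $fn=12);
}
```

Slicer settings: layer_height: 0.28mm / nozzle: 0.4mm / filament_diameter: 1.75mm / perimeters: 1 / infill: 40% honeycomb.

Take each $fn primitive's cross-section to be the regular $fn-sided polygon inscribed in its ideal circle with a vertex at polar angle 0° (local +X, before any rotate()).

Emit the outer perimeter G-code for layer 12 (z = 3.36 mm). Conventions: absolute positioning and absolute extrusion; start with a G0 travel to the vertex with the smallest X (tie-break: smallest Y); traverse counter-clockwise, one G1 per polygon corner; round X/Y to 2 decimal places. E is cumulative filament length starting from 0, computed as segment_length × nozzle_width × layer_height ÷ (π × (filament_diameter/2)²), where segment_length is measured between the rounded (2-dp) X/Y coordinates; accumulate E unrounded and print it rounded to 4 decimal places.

At z = 3.36 mm: the cube (footprint 13×23.5) is included at this height; the r=4.5 cylinder at (15.5, -3) contributes a regular 12-gon of circumradius 4.5; Keeping only the common overlap: the r=4.5 cylinder at (15.5, -3) partially overlaps the 13×23.5 cube; clipping to the common part keeps 0.21 mm² — 1 connected region. The outline is a single polygon with 3 vertices. Extrusion per mm of travel: 0.4 × 0.28 / (π × 0.875²) = 0.046564. Accumulating E over each segment gives final E = 0.1033.

G0 X12.35 Y0.00 Z3.36
G1 X13.00 Y0.00 E0.0303
G1 X13.00 Y0.65 E0.0605
G1 X12.35 Y0.00 E0.1033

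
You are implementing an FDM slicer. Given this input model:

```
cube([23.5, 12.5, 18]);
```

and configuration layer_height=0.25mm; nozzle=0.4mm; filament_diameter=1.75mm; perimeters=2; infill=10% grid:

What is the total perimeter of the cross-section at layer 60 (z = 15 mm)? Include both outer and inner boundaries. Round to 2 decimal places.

At z = 15 mm: the 23.5×12.5 cube contributes its full rectangle (perimeter 72.00 mm). Overall, the cross-section is a single solid region. Total boundary length (outer) = 72.00 mm.

72.00 mm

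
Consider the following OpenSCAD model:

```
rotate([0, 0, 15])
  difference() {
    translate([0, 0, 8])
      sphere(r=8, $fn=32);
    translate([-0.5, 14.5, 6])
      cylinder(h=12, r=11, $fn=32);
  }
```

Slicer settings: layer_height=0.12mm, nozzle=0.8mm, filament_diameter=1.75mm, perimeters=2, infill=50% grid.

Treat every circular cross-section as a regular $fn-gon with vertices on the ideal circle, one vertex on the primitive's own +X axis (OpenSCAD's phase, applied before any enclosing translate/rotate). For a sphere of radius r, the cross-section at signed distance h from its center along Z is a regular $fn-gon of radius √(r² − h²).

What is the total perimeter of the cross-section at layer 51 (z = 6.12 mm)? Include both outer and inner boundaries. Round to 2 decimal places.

At z = 6.12 mm: the sphere: section is a regular 32-gon, circumradius = √(r²−h²) = √(8²−1.88²) = 7.776 (perimeter = 2·32·7.776·sin(180°/32) = 48.78 mm); the r=11 cylinder at (-0.5, 14.5) contributes a regular 32-gon of circumradius 11 (perimeter = 2·32·11.000·sin(180°/32) = 69.00 mm); Subtracting the remaining from the first: starting from the r=8 sphere, the r=11 cylinder at (-0.5, 14.5) partially overlaps it — only the 33.30 mm² overlap (of its 377.69 mm²) is removed, clipping the outline — boundary = 47.90 mm; (whole slice rotated 15° about Z — lengths, areas and connectivity unchanged). Overall, the cross-section is a single solid region. Total boundary length (outer) = 47.90 mm.

47.90 mm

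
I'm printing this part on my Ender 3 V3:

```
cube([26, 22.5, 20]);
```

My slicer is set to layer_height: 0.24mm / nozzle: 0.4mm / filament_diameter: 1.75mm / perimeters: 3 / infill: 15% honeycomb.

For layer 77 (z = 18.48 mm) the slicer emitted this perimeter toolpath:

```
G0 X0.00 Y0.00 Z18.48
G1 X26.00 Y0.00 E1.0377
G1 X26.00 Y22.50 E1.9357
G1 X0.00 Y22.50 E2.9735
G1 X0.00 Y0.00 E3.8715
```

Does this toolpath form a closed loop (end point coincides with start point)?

Start point (G0): (0.00, 0.00). End point (last G1): the path returns to the start — closed.

yes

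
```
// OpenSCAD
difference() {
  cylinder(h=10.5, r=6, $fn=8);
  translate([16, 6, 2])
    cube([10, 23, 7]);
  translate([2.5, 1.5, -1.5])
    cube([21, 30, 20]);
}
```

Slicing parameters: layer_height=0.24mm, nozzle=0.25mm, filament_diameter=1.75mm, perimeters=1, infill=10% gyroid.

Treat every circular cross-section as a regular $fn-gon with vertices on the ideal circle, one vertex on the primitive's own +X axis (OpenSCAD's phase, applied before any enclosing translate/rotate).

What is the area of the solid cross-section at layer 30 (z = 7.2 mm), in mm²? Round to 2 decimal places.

94.86 mm²

At z = 7.2 mm: the r=6 cylinder gives a regular 8-gon of circumradius 6 (constant along its height) (area = (8/2)·6.000²·sin(360°/8) = 101.82 mm²); the 10×23 cube at (16, 6) contributes its full rectangle (area 230.00 mm²); the cube at (2.5, 1.5) is present — its section is the full 21×30 rectangle (area 630.00 mm²); After the difference (first − rest): starting from the r=6 cylinder (101.82 mm²), the 10×23 cube at (16, 6) misses the remaining region (no effect); the 21×30 cube at (2.5, 1.5) partially overlaps it — only the 6.97 mm² overlap (of its 630.00 mm²) is removed, clipping the outline — area = 94.86 mm². Overall, the cross-section is a single solid region. Net area = 94.86 mm².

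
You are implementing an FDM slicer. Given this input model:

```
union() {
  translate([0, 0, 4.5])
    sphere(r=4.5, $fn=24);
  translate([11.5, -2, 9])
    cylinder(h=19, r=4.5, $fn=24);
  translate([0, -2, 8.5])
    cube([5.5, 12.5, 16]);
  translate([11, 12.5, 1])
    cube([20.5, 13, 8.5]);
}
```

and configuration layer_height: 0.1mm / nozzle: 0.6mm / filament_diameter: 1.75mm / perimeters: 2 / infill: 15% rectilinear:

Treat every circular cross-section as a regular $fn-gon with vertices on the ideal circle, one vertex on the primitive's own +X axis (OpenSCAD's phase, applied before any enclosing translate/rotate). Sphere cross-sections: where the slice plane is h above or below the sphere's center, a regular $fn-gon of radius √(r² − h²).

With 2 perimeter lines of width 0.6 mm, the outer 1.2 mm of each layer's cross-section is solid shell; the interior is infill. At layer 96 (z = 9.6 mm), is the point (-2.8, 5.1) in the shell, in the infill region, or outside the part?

At z = 9.6 mm: the sphere is not intersected at this z (|z−center|=5.100 > r=4.5); the cylinder at (11.5, -2): section is a regular 24-gon, circumradius r=4.5; the cube at (0, -2) is present — its section is the full 5.5×12.5 rectangle; the cube at (11, 12.5) does not reach this height (z outside [1, 9.5]); Combining (union): the 2 present regions are separate (no shared area or edge), so areas and boundary lengths simply add and each stays a separate island — 2 connected regions. Overall, the cross-section has 2 separate islands. The nearest boundary edge runs (0.00, -2.00)→(0.00, 10.50); distance from the point to it = 2.80 mm. The point is not inside any of the regions above, so it lies outside the cross-section (2.80 mm from the nearest boundary).

outside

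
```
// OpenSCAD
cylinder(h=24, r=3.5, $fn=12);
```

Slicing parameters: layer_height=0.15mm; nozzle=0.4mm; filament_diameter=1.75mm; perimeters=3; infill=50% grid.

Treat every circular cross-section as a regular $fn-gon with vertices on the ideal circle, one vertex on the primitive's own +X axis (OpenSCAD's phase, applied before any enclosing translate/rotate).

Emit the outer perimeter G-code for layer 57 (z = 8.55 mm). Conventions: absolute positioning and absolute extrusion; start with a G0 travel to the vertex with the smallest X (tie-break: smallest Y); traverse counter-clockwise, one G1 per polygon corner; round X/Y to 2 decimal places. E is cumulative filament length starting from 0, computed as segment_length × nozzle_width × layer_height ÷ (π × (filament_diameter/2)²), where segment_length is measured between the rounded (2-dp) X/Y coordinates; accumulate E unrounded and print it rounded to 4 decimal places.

At z = 8.55 mm: the r=3.5 cylinder contributes a regular 12-gon of circumradius 3.5. The outline is a single polygon with 12 vertices. Extrusion per mm of travel: 0.4 × 0.15 / (π × 0.875²) = 0.024945. Accumulating E over each segment gives final E = 0.5422.

G0 X-3.50 Y0.00 Z8.55
G1 X-3.03 Y-1.75 E0.0452
G1 X-1.75 Y-3.03 E0.0904
G1 X0.00 Y-3.50 E0.1356
G1 X1.75 Y-3.03 E0.1808
G1 X3.03 Y-1.75 E0.2259
G1 X3.50 Y0.00 E0.2711
G1 X3.03 Y1.75 E0.3163
G1 X1.75 Y3.03 E0.3615
G1 X0.00 Y3.50 E0.4067
G1 X-1.75 Y3.03 E0.4519
G1 X-3.03 Y1.75 E0.4970
G1 X-3.50 Y0.00 E0.5422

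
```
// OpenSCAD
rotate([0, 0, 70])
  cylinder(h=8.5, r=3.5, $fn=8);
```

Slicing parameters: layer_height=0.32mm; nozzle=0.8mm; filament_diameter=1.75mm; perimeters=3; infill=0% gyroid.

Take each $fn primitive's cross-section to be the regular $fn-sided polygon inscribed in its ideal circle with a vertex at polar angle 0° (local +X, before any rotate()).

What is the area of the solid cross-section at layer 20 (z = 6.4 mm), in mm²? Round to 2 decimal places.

At z = 6.4 mm: the r=3.5 cylinder gives a regular 8-gon of circumradius 3.5 (constant along its height) (area = (8/2)·3.500²·sin(360°/8) = 34.65 mm²); (whole slice rotated 70° about Z — lengths, areas and connectivity unchanged). Overall, the cross-section is a single solid region. Net area = 34.65 mm².

34.65 mm²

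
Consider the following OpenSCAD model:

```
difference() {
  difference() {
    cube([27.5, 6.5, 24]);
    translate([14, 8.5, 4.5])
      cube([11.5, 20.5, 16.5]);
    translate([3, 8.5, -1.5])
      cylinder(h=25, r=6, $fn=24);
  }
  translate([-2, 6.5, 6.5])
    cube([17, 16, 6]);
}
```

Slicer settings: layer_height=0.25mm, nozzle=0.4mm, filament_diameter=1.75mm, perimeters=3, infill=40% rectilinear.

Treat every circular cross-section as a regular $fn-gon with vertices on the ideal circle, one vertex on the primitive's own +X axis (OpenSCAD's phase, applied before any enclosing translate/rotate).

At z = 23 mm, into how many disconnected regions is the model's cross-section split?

1

At z = 23 mm: the cube is present — its section is the full 27.5×6.5 rectangle; the cube at (14, 8.5) is absent (z outside [4.5, 21]); the r=6 cylinder at (3, 8.5) contributes a regular 24-gon of circumradius 6; Subtracting the remaining from the first: starting from the 27.5×6.5 cube, the r=6 cylinder at (3, 8.5) partially overlaps it — only the 27.36 mm² overlap (of its 111.81 mm²) is removed, clipping the outline — 1 connected region; the cube at (-2, 6.5) does not reach this height (z outside [6.5, 12.5]); Taking the first minus the rest: none of the subtracted shapes is present at this height, so that combined region is unchanged — 1 connected region. The result has 1 disconnected region.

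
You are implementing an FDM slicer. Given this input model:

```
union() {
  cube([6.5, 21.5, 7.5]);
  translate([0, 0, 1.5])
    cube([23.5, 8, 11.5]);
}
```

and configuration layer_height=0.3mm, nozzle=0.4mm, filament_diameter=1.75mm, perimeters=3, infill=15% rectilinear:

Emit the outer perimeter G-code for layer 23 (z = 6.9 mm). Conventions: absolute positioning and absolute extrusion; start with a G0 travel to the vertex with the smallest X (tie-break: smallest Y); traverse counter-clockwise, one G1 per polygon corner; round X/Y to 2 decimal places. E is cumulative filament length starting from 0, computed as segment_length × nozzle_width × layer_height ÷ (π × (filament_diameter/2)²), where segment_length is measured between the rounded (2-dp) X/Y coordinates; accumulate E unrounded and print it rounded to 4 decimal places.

At z = 6.9 mm: the 6.5×21.5 cube contributes its full rectangle; the cube (footprint 23.5×8) is included at this height; Taking the union: the regions partially overlap (shared area 52.00 mm²), so overlapping operands fuse into one piece — 1 connected region. The outline is a single polygon with 6 vertices. Extrusion per mm of travel: 0.4 × 0.3 / (π × 0.875²) = 0.049890. Accumulating E over each segment gives final E = 4.4901.

G0 X0.00 Y0.00 Z6.90
G1 X23.50 Y0.00 E1.1724
G1 X23.50 Y8.00 E1.5715
G1 X6.50 Y8.00 E2.4197
G1 X6.50 Y21.50 E3.0932
G1 X0.00 Y21.50 E3.4175
G1 X0.00 Y0.00 E4.4901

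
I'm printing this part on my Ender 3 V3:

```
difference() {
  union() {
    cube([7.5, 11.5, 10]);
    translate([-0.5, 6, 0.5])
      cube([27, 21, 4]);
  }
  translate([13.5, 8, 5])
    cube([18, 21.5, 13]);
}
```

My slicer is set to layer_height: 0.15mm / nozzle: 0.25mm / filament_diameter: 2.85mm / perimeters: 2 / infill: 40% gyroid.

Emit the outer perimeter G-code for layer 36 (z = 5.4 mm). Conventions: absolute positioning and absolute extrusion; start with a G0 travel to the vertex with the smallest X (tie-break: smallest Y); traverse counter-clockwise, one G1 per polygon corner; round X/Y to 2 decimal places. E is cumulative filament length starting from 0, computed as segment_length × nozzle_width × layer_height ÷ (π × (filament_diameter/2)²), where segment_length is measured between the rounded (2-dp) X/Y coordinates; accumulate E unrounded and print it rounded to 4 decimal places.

G0 X0.00 Y0.00 Z5.40
G1 X7.50 Y0.00 E0.0441
G1 X7.50 Y11.50 E0.1117
G1 X0.00 Y11.50 E0.1558
G1 X0.00 Y0.00 E0.2234

At z = 5.4 mm: the cube is present — its section is the full 7.5×11.5 rectangle; the cube at (-0.5, 6) does not reach this height (z outside [0.5, 4.5]); Combining (union): only the 7.5×11.5 cube is present, so the union is just that shape — 1 connected region; the cube at (13.5, 8) is present — its section is the full 18×21.5 rectangle; Subtracting the remaining from the first: starting from that combined region, the 18×21.5 cube at (13.5, 8) misses the remaining region (no effect) — 1 connected region. The outline is a single polygon with 4 vertices. Extrusion per mm of travel: 0.25 × 0.15 / (π × 1.425²) = 0.005878. Accumulating E over each segment gives final E = 0.2234.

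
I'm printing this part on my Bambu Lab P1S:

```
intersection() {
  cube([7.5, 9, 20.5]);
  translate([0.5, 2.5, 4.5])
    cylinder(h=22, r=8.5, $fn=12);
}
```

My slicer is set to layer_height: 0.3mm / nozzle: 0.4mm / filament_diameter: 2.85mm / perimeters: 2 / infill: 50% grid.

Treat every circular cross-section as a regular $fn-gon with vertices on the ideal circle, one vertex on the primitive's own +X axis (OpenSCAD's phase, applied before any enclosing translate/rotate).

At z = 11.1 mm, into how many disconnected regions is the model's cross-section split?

1

At z = 11.1 mm: the cube is present — its section is the full 7.5×9 rectangle; the cylinder at (0.5, 2.5): section is a regular 12-gon, circumradius r=8.5; After intersecting: the r=8.5 cylinder at (0.5, 2.5) partially overlaps the 7.5×9 cube; clipping to the common part keeps 65.72 mm² — 1 connected region. The result has 1 disconnected region.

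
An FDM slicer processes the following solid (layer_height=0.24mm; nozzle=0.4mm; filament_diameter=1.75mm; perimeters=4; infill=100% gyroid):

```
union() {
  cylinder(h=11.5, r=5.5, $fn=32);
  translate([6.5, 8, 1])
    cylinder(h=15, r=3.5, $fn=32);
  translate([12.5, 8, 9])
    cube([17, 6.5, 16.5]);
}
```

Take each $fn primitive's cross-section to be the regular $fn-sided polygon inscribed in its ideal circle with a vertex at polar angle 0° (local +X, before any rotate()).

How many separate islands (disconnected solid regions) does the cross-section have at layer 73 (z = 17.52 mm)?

1

At z = 17.52 mm: the cylinder is not intersected at this z (z outside [0, 11.5]); the cylinder at (6.5, 8) does not reach this height (z outside [1, 16]); the cube at (12.5, 8) (footprint 17×6.5) is included at this height; Combining (union): only the 17×6.5 cube at (12.5, 8) is present, so the union is just that shape — 1 connected region. Overall, the cross-section is a single solid region. Island count = 1.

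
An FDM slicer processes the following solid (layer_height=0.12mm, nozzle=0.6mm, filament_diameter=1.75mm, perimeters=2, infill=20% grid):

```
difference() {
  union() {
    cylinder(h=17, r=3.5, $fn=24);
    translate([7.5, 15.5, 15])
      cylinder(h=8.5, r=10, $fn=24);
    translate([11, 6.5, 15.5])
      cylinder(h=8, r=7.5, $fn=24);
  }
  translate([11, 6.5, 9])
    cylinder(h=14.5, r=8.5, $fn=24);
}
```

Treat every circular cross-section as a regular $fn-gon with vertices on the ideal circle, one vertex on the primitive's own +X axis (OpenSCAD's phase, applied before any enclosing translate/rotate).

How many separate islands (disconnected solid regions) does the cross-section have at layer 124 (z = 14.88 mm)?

At z = 14.88 mm: the cylinder: section is a regular 24-gon, circumradius r=3.5; the cylinder at (7.5, 15.5) is absent (z outside [15, 23.5]); the cylinder at (11, 6.5) does not reach this height (z outside [15.5, 23.5]); Taking the union: only the r=3.5 cylinder is present, so the union is just that shape — 1 connected region; the r=8.5 cylinder at (11, 6.5) contributes a regular 24-gon of circumradius 8.5; After the difference (first − rest): starting from that combined region, the r=8.5 cylinder at (11, 6.5) misses the remaining region (no effect) — 1 connected region. Overall, the cross-section is a single solid region. Island count = 1.

1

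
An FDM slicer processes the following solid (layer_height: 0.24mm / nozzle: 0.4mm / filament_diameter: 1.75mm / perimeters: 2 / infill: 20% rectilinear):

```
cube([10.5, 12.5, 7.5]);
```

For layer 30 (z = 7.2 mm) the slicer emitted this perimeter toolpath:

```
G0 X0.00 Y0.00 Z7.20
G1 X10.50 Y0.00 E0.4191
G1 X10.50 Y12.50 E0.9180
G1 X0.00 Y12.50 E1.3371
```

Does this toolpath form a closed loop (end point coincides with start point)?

Start point (G0): (0.00, 0.00). End point (last G1): the path does not return to the start — open.

no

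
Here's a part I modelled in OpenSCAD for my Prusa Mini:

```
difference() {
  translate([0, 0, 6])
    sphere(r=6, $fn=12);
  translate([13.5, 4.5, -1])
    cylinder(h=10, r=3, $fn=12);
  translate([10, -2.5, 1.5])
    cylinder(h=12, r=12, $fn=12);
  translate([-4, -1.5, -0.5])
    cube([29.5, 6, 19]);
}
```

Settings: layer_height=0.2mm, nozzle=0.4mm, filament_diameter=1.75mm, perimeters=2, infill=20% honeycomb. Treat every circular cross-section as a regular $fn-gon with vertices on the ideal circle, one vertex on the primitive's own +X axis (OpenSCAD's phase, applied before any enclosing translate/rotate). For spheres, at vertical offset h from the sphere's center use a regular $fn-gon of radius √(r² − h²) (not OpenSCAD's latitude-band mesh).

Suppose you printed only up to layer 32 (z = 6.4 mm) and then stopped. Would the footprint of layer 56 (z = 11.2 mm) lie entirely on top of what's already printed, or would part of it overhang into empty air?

Compare the two slices. At z = 6.4: the sphere: section is a regular 12-gon, circumradius = √(r²−h²) = √(6²−0.4²) = 5.987 (area = (12/2)·5.987²·sin(360°/12) = 107.52 mm²); the r=3 cylinder at (13.5, 4.5) gives a regular 12-gon of circumradius 3 (constant along its height) (area = (12/2)·3.000²·sin(360°/12) = 27.00 mm²); the r=12 cylinder at (10, -2.5) contributes a regular 12-gon of circumradius 12 (area = (12/2)·12.000²·sin(360°/12) = 432.00 mm²); the cube at (-4, -1.5) (footprint 29.5×6) is included at this height (area 177.00 mm²); After the difference (first − rest): starting from the r=6 sphere (107.52 mm²), the r=3 cylinder at (13.5, 4.5) misses the remaining region (no effect); the r=12 cylinder at (10, -2.5) partially overlaps it — only the 64.46 mm² overlap (of its 432.00 mm²) is removed, clipping the outline; the 29.5×6 cube at (-4, -1.5) partially overlaps it — only the 18.74 mm² overlap (of its 177.00 mm²) is removed, clipping the outline — area = 24.31 mm². At z = 11.2: the r=6 sphere contributes a regular 12-gon of circumradius √(6²−5.2²) = 2.993 (area = (12/2)·2.993²·sin(360°/12) = 26.88 mm²); the cylinder at (13.5, 4.5) is absent (z outside [-1, 9]); the r=12 cylinder at (10, -2.5) gives a regular 12-gon of circumradius 12 (constant along its height) (area = (12/2)·12.000²·sin(360°/12) = 432.00 mm²); the 29.5×6 cube at (-4, -1.5) contributes its full rectangle (area 177.00 mm²); Subtracting the remaining from the first: starting from the r=6 sphere (26.88 mm²), the r=12 cylinder at (10, -2.5) partially overlaps it — only the 20.72 mm² overlap (of its 432.00 mm²) is removed, clipping the outline; the 29.5×6 cube at (-4, -1.5) partially overlaps it — only the 5.87 mm² overlap (of its 177.00 mm²) is removed, clipping the outline — area = 0.29 mm². Checking containment: the cross-section at z = 11.2 is a subset of the cross-section at z = 6.4.

entirely on top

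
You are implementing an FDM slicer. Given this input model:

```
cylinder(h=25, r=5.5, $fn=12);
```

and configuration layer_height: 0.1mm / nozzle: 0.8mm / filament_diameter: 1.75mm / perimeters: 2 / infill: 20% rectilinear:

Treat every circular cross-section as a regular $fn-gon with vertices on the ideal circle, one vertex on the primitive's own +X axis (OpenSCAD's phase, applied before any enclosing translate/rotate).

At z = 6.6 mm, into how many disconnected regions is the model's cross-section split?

1

At z = 6.6 mm: the r=5.5 cylinder gives a regular 12-gon of circumradius 5.5 (constant along its height). The result has 1 disconnected region.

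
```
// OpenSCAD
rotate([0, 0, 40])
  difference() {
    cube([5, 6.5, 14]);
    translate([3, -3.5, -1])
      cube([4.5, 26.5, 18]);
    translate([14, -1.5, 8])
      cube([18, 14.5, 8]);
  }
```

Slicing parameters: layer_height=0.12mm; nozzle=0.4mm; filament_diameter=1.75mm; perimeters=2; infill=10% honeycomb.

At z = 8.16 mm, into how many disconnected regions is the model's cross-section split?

At z = 8.16 mm: the cube is present — its section is the full 5×6.5 rectangle; the cube at (3, -3.5) is present — its section is the full 4.5×26.5 rectangle; the cube at (14, -1.5) (footprint 18×14.5) is included at this height; Taking the first minus the rest: starting from the 5×6.5 cube, the 4.5×26.5 cube at (3, -3.5) partially overlaps it — only the 13.00 mm² overlap (of its 119.25 mm²) is removed, clipping the outline; the 18×14.5 cube at (14, -1.5) misses the remaining region (no effect) — 1 connected region; (whole slice rotated 40° about Z — lengths, areas and connectivity unchanged). The result has 1 disconnected region.

1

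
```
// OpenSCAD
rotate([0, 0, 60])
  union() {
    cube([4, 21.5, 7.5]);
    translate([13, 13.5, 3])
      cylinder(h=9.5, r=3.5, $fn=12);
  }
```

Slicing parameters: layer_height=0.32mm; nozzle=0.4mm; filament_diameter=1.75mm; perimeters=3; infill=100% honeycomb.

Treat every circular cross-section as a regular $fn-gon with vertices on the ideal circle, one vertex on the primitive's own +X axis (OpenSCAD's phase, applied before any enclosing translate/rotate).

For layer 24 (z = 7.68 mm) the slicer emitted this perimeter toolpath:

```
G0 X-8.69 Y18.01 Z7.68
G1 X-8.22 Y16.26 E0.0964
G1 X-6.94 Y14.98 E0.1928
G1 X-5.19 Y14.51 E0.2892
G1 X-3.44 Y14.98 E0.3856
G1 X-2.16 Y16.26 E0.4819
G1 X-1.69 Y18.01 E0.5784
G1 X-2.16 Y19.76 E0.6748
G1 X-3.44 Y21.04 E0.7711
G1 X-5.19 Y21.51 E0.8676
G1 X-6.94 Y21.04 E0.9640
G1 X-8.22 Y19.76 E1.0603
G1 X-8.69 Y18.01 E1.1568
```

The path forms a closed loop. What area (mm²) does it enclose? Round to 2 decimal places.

36.74 mm²

Apply the shoelace formula to the sequence of (X, Y) vertices; enclosed area = 36.74 mm².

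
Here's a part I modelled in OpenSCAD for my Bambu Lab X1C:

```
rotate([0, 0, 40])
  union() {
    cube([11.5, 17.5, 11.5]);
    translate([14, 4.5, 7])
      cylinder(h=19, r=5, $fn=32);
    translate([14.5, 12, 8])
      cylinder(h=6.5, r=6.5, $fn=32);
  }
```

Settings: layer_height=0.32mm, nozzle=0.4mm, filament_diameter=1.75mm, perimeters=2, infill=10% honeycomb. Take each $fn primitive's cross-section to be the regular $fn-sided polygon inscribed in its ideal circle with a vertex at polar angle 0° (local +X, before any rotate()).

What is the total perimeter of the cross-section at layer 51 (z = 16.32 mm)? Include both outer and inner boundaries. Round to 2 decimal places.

31.37 mm

At z = 16.32 mm: the cube is absent (z outside [0, 11.5]); the r=5 cylinder at (14, 4.5) contributes a regular 32-gon of circumradius 5 (perimeter = 2·32·5.000·sin(180°/32) = 31.37 mm); the cylinder at (14.5, 12) does not reach this height (z outside [8, 14.5]); Combining (union): only the r=5 cylinder at (14, 4.5) is present, so the union is just that shape — boundary = 31.37 mm; (whole slice rotated 40° about Z — lengths, areas and connectivity unchanged). Overall, the cross-section is a single solid region. Total boundary length (outer) = 31.37 mm.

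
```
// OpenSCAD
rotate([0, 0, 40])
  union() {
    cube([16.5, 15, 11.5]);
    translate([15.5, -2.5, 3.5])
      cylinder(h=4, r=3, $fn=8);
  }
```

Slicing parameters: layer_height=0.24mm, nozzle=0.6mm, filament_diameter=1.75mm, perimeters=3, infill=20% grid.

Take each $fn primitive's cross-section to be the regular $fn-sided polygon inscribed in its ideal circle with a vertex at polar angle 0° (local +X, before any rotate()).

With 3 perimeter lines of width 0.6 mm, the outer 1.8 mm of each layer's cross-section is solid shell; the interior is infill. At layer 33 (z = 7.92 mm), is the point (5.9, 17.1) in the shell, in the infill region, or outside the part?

shell

At z = 7.92 mm: the 16.5×15 cube contributes its full rectangle; the cylinder at (15.5, -2.5) does not reach this height (z outside [3.5, 7.5]); Combining (union): only the 16.5×15 cube is present, so the union is just that shape — 1 connected region; (whole slice rotated 40° about Z — lengths, areas and connectivity unchanged). Overall, the cross-section is a single solid region. Undo the 40° rotation: the query point maps to (15.511, 9.307) in the un-rotated model frame. The nearest boundary edge runs (16.50, 0.00)→(16.50, 15.00); distance from the point to it = 0.99 mm. The point is inside the cross-section, 0.99 mm from the nearest boundary — within the 1.8 mm shell band (3 × 0.6).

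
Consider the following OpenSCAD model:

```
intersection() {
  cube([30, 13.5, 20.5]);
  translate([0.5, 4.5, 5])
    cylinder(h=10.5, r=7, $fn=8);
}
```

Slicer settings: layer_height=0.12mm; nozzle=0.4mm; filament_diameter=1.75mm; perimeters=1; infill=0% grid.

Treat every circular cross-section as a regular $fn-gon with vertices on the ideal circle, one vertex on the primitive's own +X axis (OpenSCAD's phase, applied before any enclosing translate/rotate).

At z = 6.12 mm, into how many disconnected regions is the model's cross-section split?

1

At z = 6.12 mm: the cube is present — its section is the full 30×13.5 rectangle; the r=7 cylinder at (0.5, 4.5) contributes a regular 8-gon of circumradius 7; After intersecting: the r=7 cylinder at (0.5, 4.5) partially overlaps the 30×13.5 cube; clipping to the common part keeps 67.65 mm² — 1 connected region. The result has 1 disconnected region.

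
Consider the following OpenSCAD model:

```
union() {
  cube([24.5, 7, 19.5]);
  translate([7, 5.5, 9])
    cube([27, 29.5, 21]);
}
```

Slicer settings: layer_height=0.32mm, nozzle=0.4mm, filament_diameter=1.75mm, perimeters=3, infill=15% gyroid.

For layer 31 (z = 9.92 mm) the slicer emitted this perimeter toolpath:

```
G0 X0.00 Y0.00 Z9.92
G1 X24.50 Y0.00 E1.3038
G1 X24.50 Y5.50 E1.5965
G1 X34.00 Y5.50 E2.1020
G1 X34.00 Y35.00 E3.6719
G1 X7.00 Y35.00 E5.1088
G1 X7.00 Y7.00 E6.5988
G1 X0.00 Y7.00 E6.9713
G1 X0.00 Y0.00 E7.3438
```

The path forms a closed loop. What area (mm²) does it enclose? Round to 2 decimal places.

941.75 mm²

Apply the shoelace formula to the sequence of (X, Y) vertices; enclosed area = 941.75 mm².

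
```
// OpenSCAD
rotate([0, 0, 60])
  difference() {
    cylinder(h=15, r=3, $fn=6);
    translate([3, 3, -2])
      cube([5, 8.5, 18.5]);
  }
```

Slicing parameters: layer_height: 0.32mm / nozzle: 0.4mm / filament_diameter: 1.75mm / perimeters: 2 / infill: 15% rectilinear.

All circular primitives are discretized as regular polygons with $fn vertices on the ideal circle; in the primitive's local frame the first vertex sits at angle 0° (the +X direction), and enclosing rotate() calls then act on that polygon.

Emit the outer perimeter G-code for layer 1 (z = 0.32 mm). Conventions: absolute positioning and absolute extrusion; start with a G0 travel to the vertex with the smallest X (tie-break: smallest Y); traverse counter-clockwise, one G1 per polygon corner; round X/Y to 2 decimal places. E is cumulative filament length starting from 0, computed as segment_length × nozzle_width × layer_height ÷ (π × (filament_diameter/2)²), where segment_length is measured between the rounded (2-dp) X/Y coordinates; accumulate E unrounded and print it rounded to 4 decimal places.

G0 X-3.00 Y0.00 Z0.32
G1 X-1.50 Y-2.60 E0.1597
G1 X1.50 Y-2.60 E0.3194
G1 X3.00 Y0.00 E0.4791
G1 X1.50 Y2.60 E0.6389
G1 X-1.50 Y2.60 E0.7985
G1 X-3.00 Y0.00 E0.9582

At z = 0.32 mm: the cylinder: section is a regular 6-gon, circumradius r=3; the 5×8.5 cube at (3, 3) contributes its full rectangle; After the difference (first − rest): starting from the r=3 cylinder, the 5×8.5 cube at (3, 3) misses the remaining region (no effect) — 1 connected region; (whole slice rotated 60° about Z — lengths, areas and connectivity unchanged). The outline is a single polygon with 6 vertices. Extrusion per mm of travel: 0.4 × 0.32 / (π × 0.875²) = 0.053216. Accumulating E over each segment gives final E = 0.9582.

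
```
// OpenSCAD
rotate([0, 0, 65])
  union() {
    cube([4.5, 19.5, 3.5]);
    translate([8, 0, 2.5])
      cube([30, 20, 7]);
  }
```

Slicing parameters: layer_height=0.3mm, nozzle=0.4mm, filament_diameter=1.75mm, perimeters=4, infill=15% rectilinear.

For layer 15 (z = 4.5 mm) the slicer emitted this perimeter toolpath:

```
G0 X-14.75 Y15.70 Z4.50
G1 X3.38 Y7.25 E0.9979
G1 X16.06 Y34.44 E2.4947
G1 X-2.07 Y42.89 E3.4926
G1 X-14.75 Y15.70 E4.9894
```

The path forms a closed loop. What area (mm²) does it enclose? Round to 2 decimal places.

600.10 mm²

Apply the shoelace formula to the sequence of (X, Y) vertices; enclosed area = 600.10 mm².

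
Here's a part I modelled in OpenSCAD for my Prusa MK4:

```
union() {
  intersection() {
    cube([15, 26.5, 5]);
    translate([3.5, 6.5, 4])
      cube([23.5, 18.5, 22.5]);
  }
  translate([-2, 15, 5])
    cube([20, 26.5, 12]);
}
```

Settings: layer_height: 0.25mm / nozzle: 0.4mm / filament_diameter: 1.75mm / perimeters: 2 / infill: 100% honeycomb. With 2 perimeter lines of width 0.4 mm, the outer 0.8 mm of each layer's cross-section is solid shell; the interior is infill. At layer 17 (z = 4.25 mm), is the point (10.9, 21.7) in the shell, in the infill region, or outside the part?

At z = 4.25 mm: the cube (footprint 15×26.5) is included at this height; the 23.5×18.5 cube at (3.5, 6.5) contributes its full rectangle; Taking the intersection: the 23.5×18.5 cube at (3.5, 6.5) partially overlaps the 15×26.5 cube; clipping to the common part keeps 212.75 mm² — 1 connected region; the cube at (-2, 15) is absent (z outside [5, 17]); Merging all regions: only the result so far is present, so the union is just that shape — 1 connected region. Overall, the cross-section is a single solid region. The nearest boundary edge runs (3.50, 25.00)→(15.00, 25.00); distance from the point to it = 3.30 mm. The point is inside the cross-section and 3.30 mm from the nearest boundary — more than the 0.8 mm shell width (2 × 0.4), so it's in the infill interior.

infill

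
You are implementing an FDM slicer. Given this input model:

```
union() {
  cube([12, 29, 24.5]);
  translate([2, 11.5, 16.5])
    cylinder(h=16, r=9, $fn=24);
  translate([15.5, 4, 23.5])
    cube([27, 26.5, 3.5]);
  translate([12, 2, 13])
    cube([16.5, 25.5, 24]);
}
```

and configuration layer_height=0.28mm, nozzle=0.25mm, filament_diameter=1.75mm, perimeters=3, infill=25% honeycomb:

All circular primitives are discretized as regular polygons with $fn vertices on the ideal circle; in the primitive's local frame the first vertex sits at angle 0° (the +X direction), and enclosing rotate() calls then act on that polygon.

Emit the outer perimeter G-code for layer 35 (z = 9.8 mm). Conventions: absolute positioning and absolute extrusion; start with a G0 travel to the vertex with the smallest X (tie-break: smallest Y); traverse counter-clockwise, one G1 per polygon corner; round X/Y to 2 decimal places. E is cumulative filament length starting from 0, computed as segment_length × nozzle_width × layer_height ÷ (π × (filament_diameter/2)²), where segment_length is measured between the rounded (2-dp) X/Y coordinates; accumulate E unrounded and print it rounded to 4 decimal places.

At z = 9.8 mm: the cube (footprint 12×29) is included at this height; the cylinder at (2, 11.5) is absent (z outside [16.5, 32.5]); the cube at (15.5, 4) is absent (z outside [23.5, 27]); the cube at (12, 2) is absent (z outside [13, 37]); Taking the union: only the 12×29 cube is present, so the union is just that shape — 1 connected region. The outline is a single polygon with 4 vertices. Extrusion per mm of travel: 0.25 × 0.28 / (π × 0.875²) = 0.029103. Accumulating E over each segment gives final E = 2.3864.

G0 X0.00 Y0.00 Z9.80
G1 X12.00 Y0.00 E0.3492
G1 X12.00 Y29.00 E1.1932
G1 X0.00 Y29.00 E1.5424
G1 X0.00 Y0.00 E2.3864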